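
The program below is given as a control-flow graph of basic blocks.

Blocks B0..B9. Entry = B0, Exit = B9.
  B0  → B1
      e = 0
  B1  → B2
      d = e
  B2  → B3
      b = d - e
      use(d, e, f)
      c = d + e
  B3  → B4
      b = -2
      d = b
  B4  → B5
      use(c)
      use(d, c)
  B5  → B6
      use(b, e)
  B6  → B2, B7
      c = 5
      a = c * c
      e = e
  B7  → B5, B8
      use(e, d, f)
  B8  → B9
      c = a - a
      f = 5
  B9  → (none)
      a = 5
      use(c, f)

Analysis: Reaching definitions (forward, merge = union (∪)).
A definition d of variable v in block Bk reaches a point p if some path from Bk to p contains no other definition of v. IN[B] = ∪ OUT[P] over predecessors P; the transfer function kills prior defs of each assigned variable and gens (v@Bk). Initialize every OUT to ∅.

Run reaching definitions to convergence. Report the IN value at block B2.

Converged values:
  B0:  IN={}  OUT={e@B0}
  B1:  IN={e@B0}  OUT={d@B1, e@B0}
  B2:  IN={a@B6, b@B3, c@B6, d@B1, d@B3, e@B0, e@B6}  OUT={a@B6, b@B2, c@B2, d@B1, d@B3, e@B0, e@B6}
  B3:  IN={a@B6, b@B2, c@B2, d@B1, d@B3, e@B0, e@B6}  OUT={a@B6, b@B3, c@B2, d@B3, e@B0, e@B6}
  B4:  IN={a@B6, b@B3, c@B2, d@B3, e@B0, e@B6}  OUT={a@B6, b@B3, c@B2, d@B3, e@B0, e@B6}
  B5:  IN={a@B6, b@B3, c@B2, c@B6, d@B3, e@B0, e@B6}  OUT={a@B6, b@B3, c@B2, c@B6, d@B3, e@B0, e@B6}
  B6:  IN={a@B6, b@B3, c@B2, c@B6, d@B3, e@B0, e@B6}  OUT={a@B6, b@B3, c@B6, d@B3, e@B6}
  B7:  IN={a@B6, b@B3, c@B6, d@B3, e@B6}  OUT={a@B6, b@B3, c@B6, d@B3, e@B6}
  B8:  IN={a@B6, b@B3, c@B6, d@B3, e@B6}  OUT={a@B6, b@B3, c@B8, d@B3, e@B6, f@B8}
  B9:  IN={a@B6, b@B3, c@B8, d@B3, e@B6, f@B8}  OUT={a@B9, b@B3, c@B8, d@B3, e@B6, f@B8}

Merge at B2: IN[B2] = OUT[B1] ⊔ OUT[B6] = {a@B6, b@B3, c@B6, d@B1, d@B3, e@B0, e@B6}

Answer: {a@B6, b@B3, c@B6, d@B1, d@B3, e@B0, e@B6}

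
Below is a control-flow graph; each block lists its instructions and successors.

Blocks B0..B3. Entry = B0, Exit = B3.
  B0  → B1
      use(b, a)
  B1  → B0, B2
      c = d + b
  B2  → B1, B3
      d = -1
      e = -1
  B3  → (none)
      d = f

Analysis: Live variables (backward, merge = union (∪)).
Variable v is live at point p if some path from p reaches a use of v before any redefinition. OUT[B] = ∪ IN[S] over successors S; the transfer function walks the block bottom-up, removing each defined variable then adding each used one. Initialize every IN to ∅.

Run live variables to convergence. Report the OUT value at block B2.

Answer: {a, b, d, f}

Trace:
Converged values:
  B0:   IN={a, b, d, f}   OUT={a, b, d, f}
  B1:   IN={a, b, d, f}   OUT={a, b, d, f}
  B2:   IN={a, b, f}   OUT={a, b, d, f}
  B3:   IN={f}   OUT={}

Merge at B2: OUT[B2] = IN[B1] ⊔ IN[B3] = {a, b, d, f}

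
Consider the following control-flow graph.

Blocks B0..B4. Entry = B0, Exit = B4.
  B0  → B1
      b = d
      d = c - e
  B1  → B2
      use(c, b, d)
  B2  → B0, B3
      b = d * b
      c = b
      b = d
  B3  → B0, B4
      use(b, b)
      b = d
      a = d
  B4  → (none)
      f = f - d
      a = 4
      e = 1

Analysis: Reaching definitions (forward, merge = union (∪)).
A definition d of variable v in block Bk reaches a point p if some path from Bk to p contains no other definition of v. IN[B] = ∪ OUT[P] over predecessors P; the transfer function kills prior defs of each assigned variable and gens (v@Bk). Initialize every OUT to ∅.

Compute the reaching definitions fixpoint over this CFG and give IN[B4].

Converged values:
  B0:   IN={a@B3, b@B2, b@B3, c@B2, d@B0}   OUT={a@B3, b@B0, c@B2, d@B0}
  B1:   IN={a@B3, b@B0, c@B2, d@B0}   OUT={a@B3, b@B0, c@B2, d@B0}
  B2:   IN={a@B3, b@B0, c@B2, d@B0}   OUT={a@B3, b@B2, c@B2, d@B0}
  B3:   IN={a@B3, b@B2, c@B2, d@B0}   OUT={a@B3, b@B3, c@B2, d@B0}
  B4:   IN={a@B3, b@B3, c@B2, d@B0}   OUT={a@B4, b@B3, c@B2, d@B0, e@B4, f@B4}

Merge at B4: IN[B4] = OUT[B3] = {a@B3, b@B3, c@B2, d@B0}

Answer: {a@B3, b@B3, c@B2, d@B0}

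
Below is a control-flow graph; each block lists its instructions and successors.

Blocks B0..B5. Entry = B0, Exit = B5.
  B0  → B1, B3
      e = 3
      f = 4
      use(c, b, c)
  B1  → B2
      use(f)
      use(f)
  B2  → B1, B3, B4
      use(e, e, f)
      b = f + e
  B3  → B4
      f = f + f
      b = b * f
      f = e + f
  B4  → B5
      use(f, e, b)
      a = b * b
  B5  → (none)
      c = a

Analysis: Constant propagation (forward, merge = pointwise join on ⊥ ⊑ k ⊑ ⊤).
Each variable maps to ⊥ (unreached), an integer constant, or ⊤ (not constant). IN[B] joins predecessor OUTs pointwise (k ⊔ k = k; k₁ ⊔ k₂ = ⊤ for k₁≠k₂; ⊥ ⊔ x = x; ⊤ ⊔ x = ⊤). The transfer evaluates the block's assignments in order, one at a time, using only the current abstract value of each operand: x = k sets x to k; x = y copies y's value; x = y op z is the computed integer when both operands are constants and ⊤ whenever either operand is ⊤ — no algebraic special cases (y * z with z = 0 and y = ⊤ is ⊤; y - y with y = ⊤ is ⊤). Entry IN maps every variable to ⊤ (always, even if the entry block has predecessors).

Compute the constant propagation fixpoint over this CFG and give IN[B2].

Answer: {a: ⊤, b: ⊤, c: ⊤, d: ⊤, e: 3, f: 4}

Working:
Converged values:
  B0:   IN=(all ⊤)   OUT={e:3, f:4; rest ⊤}
  B1:   IN={e:3, f:4; rest ⊤}   OUT={e:3, f:4; rest ⊤}
  B2:   IN={e:3, f:4; rest ⊤}   OUT={b:7, e:3, f:4; rest ⊤}
  B3:   IN={e:3, f:4; rest ⊤}   OUT={e:3, f:11; rest ⊤}
  B4:   IN={e:3; rest ⊤}   OUT={e:3; rest ⊤}
  B5:   IN={e:3; rest ⊤}   OUT={e:3; rest ⊤}

Merge at B2: IN[B2] = OUT[B1] = {a: ⊤, b: ⊤, c: ⊤, d: ⊤, e: 3, f: 4}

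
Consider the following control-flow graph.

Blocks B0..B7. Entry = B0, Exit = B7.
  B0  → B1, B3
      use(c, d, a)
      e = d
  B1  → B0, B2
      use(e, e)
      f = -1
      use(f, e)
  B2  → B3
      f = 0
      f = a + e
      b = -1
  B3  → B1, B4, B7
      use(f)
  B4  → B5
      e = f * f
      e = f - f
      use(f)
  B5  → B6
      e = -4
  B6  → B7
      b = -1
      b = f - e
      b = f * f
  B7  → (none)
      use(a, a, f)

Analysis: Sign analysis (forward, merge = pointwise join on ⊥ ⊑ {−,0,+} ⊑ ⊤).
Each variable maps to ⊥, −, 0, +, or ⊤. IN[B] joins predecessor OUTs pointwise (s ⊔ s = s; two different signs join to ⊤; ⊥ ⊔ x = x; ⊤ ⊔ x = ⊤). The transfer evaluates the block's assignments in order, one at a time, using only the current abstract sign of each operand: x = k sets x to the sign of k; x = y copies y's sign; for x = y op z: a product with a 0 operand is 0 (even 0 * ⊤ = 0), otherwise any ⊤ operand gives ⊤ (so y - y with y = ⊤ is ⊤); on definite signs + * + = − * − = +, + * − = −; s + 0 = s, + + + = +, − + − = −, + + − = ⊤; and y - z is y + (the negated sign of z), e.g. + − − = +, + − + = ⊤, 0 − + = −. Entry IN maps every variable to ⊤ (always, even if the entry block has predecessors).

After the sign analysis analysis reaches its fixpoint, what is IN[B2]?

Fixpoint table:
  B0:  IN=(all ⊤)  OUT=(all ⊤)
  B1:  IN=(all ⊤)  OUT={f:-; rest ⊤}
  B2:  IN={f:-; rest ⊤}  OUT={b:-; rest ⊤}
  B3:  IN=(all ⊤)  OUT=(all ⊤)
  B4:  IN=(all ⊤)  OUT=(all ⊤)
  B5:  IN=(all ⊤)  OUT={e:-; rest ⊤}
  B6:  IN={e:-; rest ⊤}  OUT={e:-; rest ⊤}
  B7:  IN=(all ⊤)  OUT=(all ⊤)

Merge at B2: IN[B2] = OUT[B1] = {a: ⊤, b: ⊤, c: ⊤, d: ⊤, e: ⊤, f: -}

Answer: {a: ⊤, b: ⊤, c: ⊤, d: ⊤, e: ⊤, f: -}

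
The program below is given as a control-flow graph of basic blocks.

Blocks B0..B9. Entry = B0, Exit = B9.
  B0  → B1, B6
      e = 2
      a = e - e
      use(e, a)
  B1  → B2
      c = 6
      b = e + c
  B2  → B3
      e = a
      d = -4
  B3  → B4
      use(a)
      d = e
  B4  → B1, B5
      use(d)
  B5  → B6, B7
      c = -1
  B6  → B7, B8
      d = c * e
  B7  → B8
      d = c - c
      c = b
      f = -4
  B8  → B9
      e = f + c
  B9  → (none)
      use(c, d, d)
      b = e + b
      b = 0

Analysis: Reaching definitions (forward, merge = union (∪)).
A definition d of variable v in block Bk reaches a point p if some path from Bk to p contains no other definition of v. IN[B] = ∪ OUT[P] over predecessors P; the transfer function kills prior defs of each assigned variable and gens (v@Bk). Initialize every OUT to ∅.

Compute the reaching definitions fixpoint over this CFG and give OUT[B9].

Answer: {a@B0, b@B9, c@B5, c@B7, d@B6, d@B7, e@B8, f@B7}

Working:
Per-block solution:
  B0: | IN={} | OUT={a@B0, e@B0}
  B1: | IN={a@B0, b@B1, c@B1, d@B3, e@B0, e@B2} | OUT={a@B0, b@B1, c@B1, d@B3, e@B0, e@B2}
  B2: | IN={a@B0, b@B1, c@B1, d@B3, e@B0, e@B2} | OUT={a@B0, b@B1, c@B1, d@B2, e@B2}
  B3: | IN={a@B0, b@B1, c@B1, d@B2, e@B2} | OUT={a@B0, b@B1, c@B1, d@B3, e@B2}
  B4: | IN={a@B0, b@B1, c@B1, d@B3, e@B2} | OUT={a@B0, b@B1, c@B1, d@B3, e@B2}
  B5: | IN={a@B0, b@B1, c@B1, d@B3, e@B2} | OUT={a@B0, b@B1, c@B5, d@B3, e@B2}
  B6: | IN={a@B0, b@B1, c@B5, d@B3, e@B0, e@B2} | OUT={a@B0, b@B1, c@B5, d@B6, e@B0, e@B2}
  B7: | IN={a@B0, b@B1, c@B5, d@B3, d@B6, e@B0, e@B2} | OUT={a@B0, b@B1, c@B7, d@B7, e@B0, e@B2, f@B7}
  B8: | IN={a@B0, b@B1, c@B5, c@B7, d@B6, d@B7, e@B0, e@B2, f@B7} | OUT={a@B0, b@B1, c@B5, c@B7, d@B6, d@B7, e@B8, f@B7}
  B9: | IN={a@B0, b@B1, c@B5, c@B7, d@B6, d@B7, e@B8, f@B7} | OUT={a@B0, b@B9, c@B5, c@B7, d@B6, d@B7, e@B8, f@B7}

Merge at B9: IN[B9] = OUT[B8] = {a@B0, b@B1, c@B5, c@B7, d@B6, d@B7, e@B8, f@B7}
Applying B9's transfer function to that IN value gives OUT[B9] (row B9 above).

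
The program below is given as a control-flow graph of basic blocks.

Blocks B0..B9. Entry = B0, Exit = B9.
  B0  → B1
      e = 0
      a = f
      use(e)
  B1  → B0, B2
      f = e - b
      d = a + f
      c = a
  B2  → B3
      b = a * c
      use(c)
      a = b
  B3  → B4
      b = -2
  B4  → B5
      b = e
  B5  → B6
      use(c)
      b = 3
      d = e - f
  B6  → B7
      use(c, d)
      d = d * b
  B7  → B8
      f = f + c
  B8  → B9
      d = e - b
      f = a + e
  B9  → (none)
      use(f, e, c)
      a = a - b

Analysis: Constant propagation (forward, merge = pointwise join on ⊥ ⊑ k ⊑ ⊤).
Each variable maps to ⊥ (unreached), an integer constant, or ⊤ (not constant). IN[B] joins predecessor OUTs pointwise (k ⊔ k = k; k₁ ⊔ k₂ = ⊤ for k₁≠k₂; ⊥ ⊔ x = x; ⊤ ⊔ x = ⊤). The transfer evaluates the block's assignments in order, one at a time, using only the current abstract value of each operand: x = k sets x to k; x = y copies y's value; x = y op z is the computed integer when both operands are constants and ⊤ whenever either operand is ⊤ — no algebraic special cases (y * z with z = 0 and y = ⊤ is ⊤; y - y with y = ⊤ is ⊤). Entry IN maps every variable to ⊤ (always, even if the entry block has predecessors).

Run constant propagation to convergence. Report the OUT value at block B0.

Answer: {a: ⊤, b: ⊤, c: ⊤, d: ⊤, e: 0, f: ⊤}

Derivation:
Per-block solution:
  B0:  IN=(all ⊤)  OUT={e:0; rest ⊤}
  B1:  IN={e:0; rest ⊤}  OUT={e:0; rest ⊤}
  B2:  IN={e:0; rest ⊤}  OUT={e:0; rest ⊤}
  B3:  IN={e:0; rest ⊤}  OUT={b:-2, e:0; rest ⊤}
  B4:  IN={b:-2, e:0; rest ⊤}  OUT={b:0, e:0; rest ⊤}
  B5:  IN={b:0, e:0; rest ⊤}  OUT={b:3, e:0; rest ⊤}
  B6:  IN={b:3, e:0; rest ⊤}  OUT={b:3, e:0; rest ⊤}
  B7:  IN={b:3, e:0; rest ⊤}  OUT={b:3, e:0; rest ⊤}
  B8:  IN={b:3, e:0; rest ⊤}  OUT={b:3, d:-3, e:0; rest ⊤}
  B9:  IN={b:3, d:-3, e:0; rest ⊤}  OUT={b:3, d:-3, e:0; rest ⊤}

Merge at B0 (entry node, so the boundary value (all ⊤) is joined with the incoming edge(s)): IN[B0] = (all ⊤) ⊔ OUT[B1] = {a: ⊤, b: ⊤, c: ⊤, d: ⊤, e: ⊤, f: ⊤}
Applying B0's transfer function to that IN value gives OUT[B0] (row B0 above).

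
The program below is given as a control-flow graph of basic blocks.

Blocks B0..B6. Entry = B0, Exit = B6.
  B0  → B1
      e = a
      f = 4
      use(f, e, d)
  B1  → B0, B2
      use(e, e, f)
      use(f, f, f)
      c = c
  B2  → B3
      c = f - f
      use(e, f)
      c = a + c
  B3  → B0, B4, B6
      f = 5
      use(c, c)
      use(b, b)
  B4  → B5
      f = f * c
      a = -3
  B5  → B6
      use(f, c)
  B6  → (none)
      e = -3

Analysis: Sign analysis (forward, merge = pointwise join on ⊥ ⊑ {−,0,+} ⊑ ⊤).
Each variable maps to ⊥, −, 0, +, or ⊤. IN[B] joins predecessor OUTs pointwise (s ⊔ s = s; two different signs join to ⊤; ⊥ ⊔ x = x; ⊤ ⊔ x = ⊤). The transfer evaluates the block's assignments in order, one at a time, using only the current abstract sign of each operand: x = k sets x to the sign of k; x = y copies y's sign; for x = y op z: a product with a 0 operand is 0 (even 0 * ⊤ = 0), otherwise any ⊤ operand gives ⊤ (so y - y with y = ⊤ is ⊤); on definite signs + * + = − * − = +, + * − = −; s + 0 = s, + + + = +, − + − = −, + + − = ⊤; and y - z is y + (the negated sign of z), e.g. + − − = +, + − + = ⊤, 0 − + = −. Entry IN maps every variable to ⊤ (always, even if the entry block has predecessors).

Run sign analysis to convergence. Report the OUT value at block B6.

Fixpoint table:
  B0:  IN=(all ⊤)  OUT={f:+; rest ⊤}
  B1:  IN={f:+; rest ⊤}  OUT={f:+; rest ⊤}
  B2:  IN={f:+; rest ⊤}  OUT={f:+; rest ⊤}
  B3:  IN={f:+; rest ⊤}  OUT={f:+; rest ⊤}
  B4:  IN={f:+; rest ⊤}  OUT={a:-; rest ⊤}
  B5:  IN={a:-; rest ⊤}  OUT={a:-; rest ⊤}
  B6:  IN=(all ⊤)  OUT={e:-; rest ⊤}

Merge at B6: IN[B6] = OUT[B3] ⊔ OUT[B5] = {a: ⊤, b: ⊤, c: ⊤, d: ⊤, e: ⊤, f: ⊤}
Applying B6's transfer function to that IN value gives OUT[B6] (row B6 above).

Answer: {a: ⊤, b: ⊤, c: ⊤, d: ⊤, e: -, f: ⊤}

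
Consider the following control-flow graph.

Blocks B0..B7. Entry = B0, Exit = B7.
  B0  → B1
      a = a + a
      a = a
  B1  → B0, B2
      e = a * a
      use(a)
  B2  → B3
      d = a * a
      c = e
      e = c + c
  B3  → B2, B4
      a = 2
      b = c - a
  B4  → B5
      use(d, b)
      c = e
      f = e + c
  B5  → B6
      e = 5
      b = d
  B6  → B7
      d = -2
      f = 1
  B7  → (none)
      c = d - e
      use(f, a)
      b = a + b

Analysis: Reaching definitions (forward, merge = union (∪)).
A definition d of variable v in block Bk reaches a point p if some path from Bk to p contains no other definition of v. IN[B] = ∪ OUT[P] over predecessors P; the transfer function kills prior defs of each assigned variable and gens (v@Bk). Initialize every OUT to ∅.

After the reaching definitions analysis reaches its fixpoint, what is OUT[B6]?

Answer: {a@B3, b@B5, c@B4, d@B6, e@B5, f@B6}

Trace:
Per-block solution:
  B0: | IN={a@B0, e@B1} | OUT={a@B0, e@B1}
  B1: | IN={a@B0, e@B1} | OUT={a@B0, e@B1}
  B2: | IN={a@B0, a@B3, b@B3, c@B2, d@B2, e@B1, e@B2} | OUT={a@B0, a@B3, b@B3, c@B2, d@B2, e@B2}
  B3: | IN={a@B0, a@B3, b@B3, c@B2, d@B2, e@B2} | OUT={a@B3, b@B3, c@B2, d@B2, e@B2}
  B4: | IN={a@B3, b@B3, c@B2, d@B2, e@B2} | OUT={a@B3, b@B3, c@B4, d@B2, e@B2, f@B4}
  B5: | IN={a@B3, b@B3, c@B4, d@B2, e@B2, f@B4} | OUT={a@B3, b@B5, c@B4, d@B2, e@B5, f@B4}
  B6: | IN={a@B3, b@B5, c@B4, d@B2, e@B5, f@B4} | OUT={a@B3, b@B5, c@B4, d@B6, e@B5, f@B6}
  B7: | IN={a@B3, b@B5, c@B4, d@B6, e@B5, f@B6} | OUT={a@B3, b@B7, c@B7, d@B6, e@B5, f@B6}

Merge at B6: IN[B6] = OUT[B5] = {a@B3, b@B5, c@B4, d@B2, e@B5, f@B4}
Applying B6's transfer function to that IN value gives OUT[B6] (row B6 above).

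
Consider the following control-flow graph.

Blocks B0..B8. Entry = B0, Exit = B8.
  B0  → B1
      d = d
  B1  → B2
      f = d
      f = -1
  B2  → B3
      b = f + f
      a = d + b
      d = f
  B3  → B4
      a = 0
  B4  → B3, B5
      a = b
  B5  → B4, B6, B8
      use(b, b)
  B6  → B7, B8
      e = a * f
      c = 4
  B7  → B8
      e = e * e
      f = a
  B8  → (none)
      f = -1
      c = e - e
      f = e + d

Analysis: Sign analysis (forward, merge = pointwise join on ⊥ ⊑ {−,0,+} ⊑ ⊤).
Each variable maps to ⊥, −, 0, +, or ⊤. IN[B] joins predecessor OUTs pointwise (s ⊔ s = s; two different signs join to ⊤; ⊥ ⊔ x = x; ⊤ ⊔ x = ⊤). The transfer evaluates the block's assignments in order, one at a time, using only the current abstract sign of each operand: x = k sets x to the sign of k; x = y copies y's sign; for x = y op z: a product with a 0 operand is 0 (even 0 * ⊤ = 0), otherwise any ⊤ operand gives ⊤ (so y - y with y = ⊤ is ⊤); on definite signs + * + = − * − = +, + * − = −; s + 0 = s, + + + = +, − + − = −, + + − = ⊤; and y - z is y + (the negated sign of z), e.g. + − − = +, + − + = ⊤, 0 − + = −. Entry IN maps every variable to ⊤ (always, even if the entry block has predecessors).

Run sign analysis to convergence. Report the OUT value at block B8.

Answer: {a: -, b: -, c: ⊤, d: -, e: ⊤, f: ⊤}

Derivation:
Per-block solution:
  B0: | IN=(all ⊤) | OUT=(all ⊤)
  B1: | IN=(all ⊤) | OUT={f:-; rest ⊤}
  B2: | IN={f:-; rest ⊤} | OUT={b:-, d:-, f:-; rest ⊤}
  B3: | IN={b:-, d:-, f:-; rest ⊤} | OUT={a:0, b:-, d:-, f:-; rest ⊤}
  B4: | IN={b:-, d:-, f:-; rest ⊤} | OUT={a:-, b:-, d:-, f:-; rest ⊤}
  B5: | IN={a:-, b:-, d:-, f:-; rest ⊤} | OUT={a:-, b:-, d:-, f:-; rest ⊤}
  B6: | IN={a:-, b:-, d:-, f:-; rest ⊤} | OUT={a:-, b:-, c:+, d:-, e:+, f:-; rest ⊤}
  B7: | IN={a:-, b:-, c:+, d:-, e:+, f:-; rest ⊤} | OUT={a:-, b:-, c:+, d:-, e:+, f:-; rest ⊤}
  B8: | IN={a:-, b:-, d:-, f:-; rest ⊤} | OUT={a:-, b:-, d:-; rest ⊤}

Merge at B8: IN[B8] = OUT[B5] ⊔ OUT[B6] ⊔ OUT[B7] = {a: -, b: -, c: ⊤, d: -, e: ⊤, f: -}
Applying B8's transfer function to that IN value gives OUT[B8] (row B8 above).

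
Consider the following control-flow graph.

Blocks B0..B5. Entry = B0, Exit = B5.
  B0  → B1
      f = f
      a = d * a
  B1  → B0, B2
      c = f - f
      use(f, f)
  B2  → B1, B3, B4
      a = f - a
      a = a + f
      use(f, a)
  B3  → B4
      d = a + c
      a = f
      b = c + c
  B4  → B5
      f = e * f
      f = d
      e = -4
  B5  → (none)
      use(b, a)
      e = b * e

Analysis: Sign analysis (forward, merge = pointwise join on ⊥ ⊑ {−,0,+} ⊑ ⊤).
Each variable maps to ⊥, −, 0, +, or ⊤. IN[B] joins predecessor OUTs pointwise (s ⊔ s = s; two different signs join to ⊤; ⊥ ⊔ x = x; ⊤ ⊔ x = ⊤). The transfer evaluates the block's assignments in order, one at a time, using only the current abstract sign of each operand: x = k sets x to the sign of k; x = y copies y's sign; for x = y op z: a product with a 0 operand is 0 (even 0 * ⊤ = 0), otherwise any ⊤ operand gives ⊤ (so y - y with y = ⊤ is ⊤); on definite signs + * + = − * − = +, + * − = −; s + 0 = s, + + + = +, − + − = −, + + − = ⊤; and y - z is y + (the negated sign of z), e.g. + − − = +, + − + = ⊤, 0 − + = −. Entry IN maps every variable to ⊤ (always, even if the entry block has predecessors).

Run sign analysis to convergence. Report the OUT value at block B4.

Answer: {a: ⊤, b: ⊤, c: ⊤, d: ⊤, e: -, f: ⊤}

Derivation:
Fixpoint table:
  B0:   IN=(all ⊤)   OUT=(all ⊤)
  B1:   IN=(all ⊤)   OUT=(all ⊤)
  B2:   IN=(all ⊤)   OUT=(all ⊤)
  B3:   IN=(all ⊤)   OUT=(all ⊤)
  B4:   IN=(all ⊤)   OUT={e:-; rest ⊤}
  B5:   IN={e:-; rest ⊤}   OUT=(all ⊤)

Merge at B4: IN[B4] = OUT[B2] ⊔ OUT[B3] = {a: ⊤, b: ⊤, c: ⊤, d: ⊤, e: ⊤, f: ⊤}
Applying B4's transfer function to that IN value gives OUT[B4] (row B4 above).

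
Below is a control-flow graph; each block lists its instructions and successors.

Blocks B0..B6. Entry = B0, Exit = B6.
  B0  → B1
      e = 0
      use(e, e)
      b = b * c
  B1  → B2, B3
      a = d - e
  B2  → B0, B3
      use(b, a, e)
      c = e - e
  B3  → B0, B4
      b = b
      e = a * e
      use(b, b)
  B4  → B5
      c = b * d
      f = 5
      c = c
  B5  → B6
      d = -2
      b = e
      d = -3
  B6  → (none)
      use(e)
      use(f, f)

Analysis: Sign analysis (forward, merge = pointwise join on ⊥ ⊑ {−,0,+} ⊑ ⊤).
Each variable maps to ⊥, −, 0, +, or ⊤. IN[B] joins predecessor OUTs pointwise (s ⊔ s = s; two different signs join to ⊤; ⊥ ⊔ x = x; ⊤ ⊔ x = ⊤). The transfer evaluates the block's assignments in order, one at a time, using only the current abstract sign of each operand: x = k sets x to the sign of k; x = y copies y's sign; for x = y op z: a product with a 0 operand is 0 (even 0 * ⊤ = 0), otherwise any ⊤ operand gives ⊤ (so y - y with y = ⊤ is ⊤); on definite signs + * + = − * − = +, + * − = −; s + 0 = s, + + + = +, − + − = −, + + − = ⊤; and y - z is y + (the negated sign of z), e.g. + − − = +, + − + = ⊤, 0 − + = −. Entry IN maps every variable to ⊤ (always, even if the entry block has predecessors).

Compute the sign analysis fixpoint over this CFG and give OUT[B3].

Answer: {a: ⊤, b: ⊤, c: ⊤, d: ⊤, e: 0, f: ⊤}

Trace:
Fixpoint table:
  B0:  IN=(all ⊤)  OUT={e:0; rest ⊤}
  B1:  IN={e:0; rest ⊤}  OUT={e:0; rest ⊤}
  B2:  IN={e:0; rest ⊤}  OUT={c:0, e:0; rest ⊤}
  B3:  IN={e:0; rest ⊤}  OUT={e:0; rest ⊤}
  B4:  IN={e:0; rest ⊤}  OUT={e:0, f:+; rest ⊤}
  B5:  IN={e:0, f:+; rest ⊤}  OUT={b:0, d:-, e:0, f:+; rest ⊤}
  B6:  IN={b:0, d:-, e:0, f:+; rest ⊤}  OUT={b:0, d:-, e:0, f:+; rest ⊤}

Merge at B3: IN[B3] = OUT[B1] ⊔ OUT[B2] = {a: ⊤, b: ⊤, c: ⊤, d: ⊤, e: 0, f: ⊤}
Applying B3's transfer function to that IN value gives OUT[B3] (row B3 above).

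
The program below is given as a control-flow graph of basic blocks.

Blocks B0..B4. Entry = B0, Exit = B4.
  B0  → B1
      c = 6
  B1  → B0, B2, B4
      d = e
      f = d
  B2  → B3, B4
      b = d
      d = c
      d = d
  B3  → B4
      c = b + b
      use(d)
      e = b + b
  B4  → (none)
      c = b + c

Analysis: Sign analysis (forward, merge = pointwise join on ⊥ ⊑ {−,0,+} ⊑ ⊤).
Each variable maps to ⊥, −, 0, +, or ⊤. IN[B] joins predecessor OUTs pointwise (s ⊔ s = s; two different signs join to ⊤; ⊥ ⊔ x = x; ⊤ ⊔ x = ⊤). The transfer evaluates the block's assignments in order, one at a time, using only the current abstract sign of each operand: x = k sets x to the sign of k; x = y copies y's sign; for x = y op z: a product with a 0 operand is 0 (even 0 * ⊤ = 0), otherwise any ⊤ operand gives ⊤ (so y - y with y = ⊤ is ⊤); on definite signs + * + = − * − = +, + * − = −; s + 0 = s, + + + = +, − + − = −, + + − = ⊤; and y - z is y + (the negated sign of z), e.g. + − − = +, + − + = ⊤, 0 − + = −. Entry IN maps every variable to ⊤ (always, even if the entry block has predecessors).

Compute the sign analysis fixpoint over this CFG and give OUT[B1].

Fixpoint table:
  B0:  IN=(all ⊤)  OUT={c:+; rest ⊤}
  B1:  IN={c:+; rest ⊤}  OUT={c:+; rest ⊤}
  B2:  IN={c:+; rest ⊤}  OUT={c:+, d:+; rest ⊤}
  B3:  IN={c:+, d:+; rest ⊤}  OUT={d:+; rest ⊤}
  B4:  IN=(all ⊤)  OUT=(all ⊤)

Merge at B1: IN[B1] = OUT[B0] = {a: ⊤, b: ⊤, c: +, d: ⊤, e: ⊤, f: ⊤}
Applying B1's transfer function to that IN value gives OUT[B1] (row B1 above).

Answer: {a: ⊤, b: ⊤, c: +, d: ⊤, e: ⊤, f: ⊤}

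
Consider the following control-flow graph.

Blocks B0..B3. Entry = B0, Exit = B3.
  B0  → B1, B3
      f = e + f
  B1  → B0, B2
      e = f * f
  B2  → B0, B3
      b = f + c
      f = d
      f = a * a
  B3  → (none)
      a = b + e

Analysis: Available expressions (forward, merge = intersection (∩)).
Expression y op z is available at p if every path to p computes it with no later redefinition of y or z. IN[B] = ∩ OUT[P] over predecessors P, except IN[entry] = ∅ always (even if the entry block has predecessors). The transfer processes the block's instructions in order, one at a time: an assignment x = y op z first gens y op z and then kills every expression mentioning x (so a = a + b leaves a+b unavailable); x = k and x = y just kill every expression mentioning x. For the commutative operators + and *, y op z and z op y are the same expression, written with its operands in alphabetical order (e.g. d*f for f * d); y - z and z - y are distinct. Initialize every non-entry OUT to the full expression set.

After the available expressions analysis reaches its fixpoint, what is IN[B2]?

Fixpoint table:
  B0:  IN={}  OUT={}
  B1:  IN={}  OUT={f*f}
  B2:  IN={f*f}  OUT={a*a}
  B3:  IN={}  OUT={b+e}

Merge at B2: IN[B2] = OUT[B1] = {f*f}

Answer: {f*f}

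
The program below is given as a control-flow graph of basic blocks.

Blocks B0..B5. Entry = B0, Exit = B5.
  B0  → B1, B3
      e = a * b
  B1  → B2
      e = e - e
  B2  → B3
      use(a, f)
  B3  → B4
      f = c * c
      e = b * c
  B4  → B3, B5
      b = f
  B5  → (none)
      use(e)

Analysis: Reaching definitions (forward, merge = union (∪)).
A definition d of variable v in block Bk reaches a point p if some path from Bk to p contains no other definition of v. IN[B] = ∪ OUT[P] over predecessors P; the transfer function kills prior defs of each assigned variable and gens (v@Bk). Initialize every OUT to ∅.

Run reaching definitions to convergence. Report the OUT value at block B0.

Answer: {e@B0}

Derivation:
Fixpoint table:
  B0:   IN={}   OUT={e@B0}
  B1:   IN={e@B0}   OUT={e@B1}
  B2:   IN={e@B1}   OUT={e@B1}
  B3:   IN={b@B4, e@B0, e@B1, e@B3, f@B3}   OUT={b@B4, e@B3, f@B3}
  B4:   IN={b@B4, e@B3, f@B3}   OUT={b@B4, e@B3, f@B3}
  B5:   IN={b@B4, e@B3, f@B3}   OUT={b@B4, e@B3, f@B3}

B0 is the boundary node: IN[B0] = {}
Applying B0's transfer function to that IN value gives OUT[B0] (row B0 above).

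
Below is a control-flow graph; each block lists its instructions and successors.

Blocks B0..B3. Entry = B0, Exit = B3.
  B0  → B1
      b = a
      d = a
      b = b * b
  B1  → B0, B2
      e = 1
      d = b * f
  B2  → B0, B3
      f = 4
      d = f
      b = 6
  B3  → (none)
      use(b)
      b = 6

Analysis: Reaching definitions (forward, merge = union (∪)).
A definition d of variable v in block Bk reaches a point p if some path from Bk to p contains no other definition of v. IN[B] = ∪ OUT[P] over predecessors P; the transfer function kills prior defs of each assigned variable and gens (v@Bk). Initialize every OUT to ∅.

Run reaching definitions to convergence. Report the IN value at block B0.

Answer: {b@B0, b@B2, d@B1, d@B2, e@B1, f@B2}

Working:
Converged values:
  B0:   IN={b@B0, b@B2, d@B1, d@B2, e@B1, f@B2}   OUT={b@B0, d@B0, e@B1, f@B2}
  B1:   IN={b@B0, d@B0, e@B1, f@B2}   OUT={b@B0, d@B1, e@B1, f@B2}
  B2:   IN={b@B0, d@B1, e@B1, f@B2}   OUT={b@B2, d@B2, e@B1, f@B2}
  B3:   IN={b@B2, d@B2, e@B1, f@B2}   OUT={b@B3, d@B2, e@B1, f@B2}

Merge at B0 (entry node, so the boundary value {} is joined with the incoming edge(s)): IN[B0] = {} ⊔ OUT[B1] ⊔ OUT[B2] = {b@B0, b@B2, d@B1, d@B2, e@B1, f@B2}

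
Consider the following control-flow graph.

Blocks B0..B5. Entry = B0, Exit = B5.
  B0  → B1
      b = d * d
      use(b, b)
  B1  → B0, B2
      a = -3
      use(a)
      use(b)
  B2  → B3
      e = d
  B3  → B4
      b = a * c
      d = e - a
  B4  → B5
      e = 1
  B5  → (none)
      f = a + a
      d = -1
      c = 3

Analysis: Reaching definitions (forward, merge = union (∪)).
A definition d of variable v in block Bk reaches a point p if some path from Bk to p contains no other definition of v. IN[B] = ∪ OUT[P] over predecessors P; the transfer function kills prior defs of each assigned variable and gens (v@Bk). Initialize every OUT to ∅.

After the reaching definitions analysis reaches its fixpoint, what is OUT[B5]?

Answer: {a@B1, b@B3, c@B5, d@B5, e@B4, f@B5}

Working:
Per-block solution:
  B0: | IN={a@B1, b@B0} | OUT={a@B1, b@B0}
  B1: | IN={a@B1, b@B0} | OUT={a@B1, b@B0}
  B2: | IN={a@B1, b@B0} | OUT={a@B1, b@B0, e@B2}
  B3: | IN={a@B1, b@B0, e@B2} | OUT={a@B1, b@B3, d@B3, e@B2}
  B4: | IN={a@B1, b@B3, d@B3, e@B2} | OUT={a@B1, b@B3, d@B3, e@B4}
  B5: | IN={a@B1, b@B3, d@B3, e@B4} | OUT={a@B1, b@B3, c@B5, d@B5, e@B4, f@B5}

Merge at B5: IN[B5] = OUT[B4] = {a@B1, b@B3, d@B3, e@B4}
Applying B5's transfer function to that IN value gives OUT[B5] (row B5 above).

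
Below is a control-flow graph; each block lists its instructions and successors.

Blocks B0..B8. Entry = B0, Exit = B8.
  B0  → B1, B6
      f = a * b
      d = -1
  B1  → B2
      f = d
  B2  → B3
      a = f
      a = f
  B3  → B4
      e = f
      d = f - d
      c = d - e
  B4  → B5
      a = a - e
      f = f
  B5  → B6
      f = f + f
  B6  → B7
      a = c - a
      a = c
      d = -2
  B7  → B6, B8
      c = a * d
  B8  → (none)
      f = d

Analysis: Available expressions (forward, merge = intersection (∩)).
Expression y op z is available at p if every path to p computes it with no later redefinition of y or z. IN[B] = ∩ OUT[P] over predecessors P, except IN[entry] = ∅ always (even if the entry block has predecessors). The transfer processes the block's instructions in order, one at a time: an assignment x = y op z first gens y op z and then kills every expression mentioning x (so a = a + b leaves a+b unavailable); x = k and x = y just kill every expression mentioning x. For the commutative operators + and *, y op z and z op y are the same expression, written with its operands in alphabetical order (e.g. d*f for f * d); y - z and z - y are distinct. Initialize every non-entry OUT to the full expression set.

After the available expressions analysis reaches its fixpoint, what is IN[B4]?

Converged values:
  B0:  IN={}  OUT={a*b}
  B1:  IN={a*b}  OUT={a*b}
  B2:  IN={a*b}  OUT={}
  B3:  IN={}  OUT={d-e}
  B4:  IN={d-e}  OUT={d-e}
  B5:  IN={d-e}  OUT={d-e}
  B6:  IN={}  OUT={}
  B7:  IN={}  OUT={a*d}
  B8:  IN={a*d}  OUT={a*d}

Merge at B4: IN[B4] = OUT[B3] = {d-e}

Answer: {d-e}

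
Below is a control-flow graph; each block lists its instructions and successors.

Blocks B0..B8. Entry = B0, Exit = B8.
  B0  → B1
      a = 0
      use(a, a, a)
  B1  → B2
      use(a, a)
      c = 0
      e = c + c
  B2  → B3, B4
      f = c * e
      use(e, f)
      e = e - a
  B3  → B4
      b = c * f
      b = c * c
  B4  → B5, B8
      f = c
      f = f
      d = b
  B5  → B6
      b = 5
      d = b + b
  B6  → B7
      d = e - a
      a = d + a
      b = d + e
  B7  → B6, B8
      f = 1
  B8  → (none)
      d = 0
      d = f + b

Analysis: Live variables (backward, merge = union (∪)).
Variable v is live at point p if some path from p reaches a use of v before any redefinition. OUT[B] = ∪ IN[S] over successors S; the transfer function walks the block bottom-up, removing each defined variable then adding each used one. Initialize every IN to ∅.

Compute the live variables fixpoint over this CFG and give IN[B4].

Converged values:
  B0:  IN={b}  OUT={a, b}
  B1:  IN={a, b}  OUT={a, b, c, e}
  B2:  IN={a, b, c, e}  OUT={a, b, c, e, f}
  B3:  IN={a, c, e, f}  OUT={a, b, c, e}
  B4:  IN={a, b, c, e}  OUT={a, b, e, f}
  B5:  IN={a, e}  OUT={a, e}
  B6:  IN={a, e}  OUT={a, b, e}
  B7:  IN={a, b, e}  OUT={a, b, e, f}
  B8:  IN={b, f}  OUT={}

Merge at B4: OUT[B4] = IN[B5] ⊔ IN[B8] = {a, b, e, f}
Applying B4's transfer function to that OUT value gives IN[B4] (row B4 above).

Answer: {a, b, c, e}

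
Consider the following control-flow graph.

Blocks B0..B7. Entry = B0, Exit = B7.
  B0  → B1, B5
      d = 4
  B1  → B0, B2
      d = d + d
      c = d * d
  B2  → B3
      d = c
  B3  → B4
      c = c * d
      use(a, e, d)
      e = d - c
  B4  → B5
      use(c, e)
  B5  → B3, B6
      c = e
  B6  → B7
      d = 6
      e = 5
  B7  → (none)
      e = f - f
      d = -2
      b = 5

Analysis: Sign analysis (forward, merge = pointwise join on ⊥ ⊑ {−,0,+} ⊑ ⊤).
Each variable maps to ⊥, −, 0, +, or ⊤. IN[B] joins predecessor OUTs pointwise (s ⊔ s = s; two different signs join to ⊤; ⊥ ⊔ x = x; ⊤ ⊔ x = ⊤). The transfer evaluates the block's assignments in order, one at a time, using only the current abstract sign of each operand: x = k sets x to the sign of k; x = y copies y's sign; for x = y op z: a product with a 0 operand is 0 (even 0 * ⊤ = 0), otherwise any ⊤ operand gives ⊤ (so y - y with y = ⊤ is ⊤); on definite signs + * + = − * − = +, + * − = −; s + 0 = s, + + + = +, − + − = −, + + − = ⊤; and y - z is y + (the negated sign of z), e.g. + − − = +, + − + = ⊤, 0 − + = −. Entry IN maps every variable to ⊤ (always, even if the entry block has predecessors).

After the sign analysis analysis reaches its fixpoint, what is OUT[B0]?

Answer: {a: ⊤, b: ⊤, c: ⊤, d: +, e: ⊤, f: ⊤}

Working:
Fixpoint table:
  B0: | IN=(all ⊤) | OUT={d:+; rest ⊤}
  B1: | IN={d:+; rest ⊤} | OUT={c:+, d:+; rest ⊤}
  B2: | IN={c:+, d:+; rest ⊤} | OUT={c:+, d:+; rest ⊤}
  B3: | IN={d:+; rest ⊤} | OUT={d:+; rest ⊤}
  B4: | IN={d:+; rest ⊤} | OUT={d:+; rest ⊤}
  B5: | IN={d:+; rest ⊤} | OUT={d:+; rest ⊤}
  B6: | IN={d:+; rest ⊤} | OUT={d:+, e:+; rest ⊤}
  B7: | IN={d:+, e:+; rest ⊤} | OUT={b:+, d:-; rest ⊤}

Merge at B0 (entry node, so the boundary value (all ⊤) is joined with the incoming edge(s)): IN[B0] = (all ⊤) ⊔ OUT[B1] = {a: ⊤, b: ⊤, c: ⊤, d: ⊤, e: ⊤, f: ⊤}
Applying B0's transfer function to that IN value gives OUT[B0] (row B0 above).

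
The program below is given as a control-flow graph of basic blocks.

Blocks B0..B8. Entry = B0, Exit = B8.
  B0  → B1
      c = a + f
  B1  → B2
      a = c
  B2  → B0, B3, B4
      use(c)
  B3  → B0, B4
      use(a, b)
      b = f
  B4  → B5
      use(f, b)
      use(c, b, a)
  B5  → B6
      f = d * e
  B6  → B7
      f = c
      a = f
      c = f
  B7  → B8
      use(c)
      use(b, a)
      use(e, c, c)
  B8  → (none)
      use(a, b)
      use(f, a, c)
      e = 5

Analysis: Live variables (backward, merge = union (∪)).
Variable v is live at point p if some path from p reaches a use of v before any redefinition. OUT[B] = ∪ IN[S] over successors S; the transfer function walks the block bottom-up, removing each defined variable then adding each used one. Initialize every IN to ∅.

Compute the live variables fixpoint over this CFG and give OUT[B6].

Converged values:
  B0:   IN={a, b, d, e, f}   OUT={b, c, d, e, f}
  B1:   IN={b, c, d, e, f}   OUT={a, b, c, d, e, f}
  B2:   IN={a, b, c, d, e, f}   OUT={a, b, c, d, e, f}
  B3:   IN={a, b, c, d, e, f}   OUT={a, b, c, d, e, f}
  B4:   IN={a, b, c, d, e, f}   OUT={b, c, d, e}
  B5:   IN={b, c, d, e}   OUT={b, c, e}
  B6:   IN={b, c, e}   OUT={a, b, c, e, f}
  B7:   IN={a, b, c, e, f}   OUT={a, b, c, f}
  B8:   IN={a, b, c, f}   OUT={}

Merge at B6: OUT[B6] = IN[B7] = {a, b, c, e, f}

Answer: {a, b, c, e, f}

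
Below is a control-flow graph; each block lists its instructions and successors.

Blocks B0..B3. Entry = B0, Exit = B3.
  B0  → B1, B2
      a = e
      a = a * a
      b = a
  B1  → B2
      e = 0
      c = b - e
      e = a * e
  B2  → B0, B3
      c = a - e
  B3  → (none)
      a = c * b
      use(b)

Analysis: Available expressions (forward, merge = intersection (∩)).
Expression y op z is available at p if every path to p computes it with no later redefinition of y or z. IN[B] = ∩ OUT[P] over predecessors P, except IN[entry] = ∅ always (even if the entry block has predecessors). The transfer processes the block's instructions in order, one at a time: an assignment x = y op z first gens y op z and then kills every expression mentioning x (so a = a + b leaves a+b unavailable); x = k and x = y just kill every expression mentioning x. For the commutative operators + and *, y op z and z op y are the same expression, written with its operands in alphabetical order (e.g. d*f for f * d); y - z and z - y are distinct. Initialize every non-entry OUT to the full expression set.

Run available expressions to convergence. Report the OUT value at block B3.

Answer: {b*c}

Trace:
Per-block solution:
  B0: | IN={} | OUT={}
  B1: | IN={} | OUT={}
  B2: | IN={} | OUT={a-e}
  B3: | IN={a-e} | OUT={b*c}

Merge at B3: IN[B3] = OUT[B2] = {a-e}
Applying B3's transfer function to that IN value gives OUT[B3] (row B3 above).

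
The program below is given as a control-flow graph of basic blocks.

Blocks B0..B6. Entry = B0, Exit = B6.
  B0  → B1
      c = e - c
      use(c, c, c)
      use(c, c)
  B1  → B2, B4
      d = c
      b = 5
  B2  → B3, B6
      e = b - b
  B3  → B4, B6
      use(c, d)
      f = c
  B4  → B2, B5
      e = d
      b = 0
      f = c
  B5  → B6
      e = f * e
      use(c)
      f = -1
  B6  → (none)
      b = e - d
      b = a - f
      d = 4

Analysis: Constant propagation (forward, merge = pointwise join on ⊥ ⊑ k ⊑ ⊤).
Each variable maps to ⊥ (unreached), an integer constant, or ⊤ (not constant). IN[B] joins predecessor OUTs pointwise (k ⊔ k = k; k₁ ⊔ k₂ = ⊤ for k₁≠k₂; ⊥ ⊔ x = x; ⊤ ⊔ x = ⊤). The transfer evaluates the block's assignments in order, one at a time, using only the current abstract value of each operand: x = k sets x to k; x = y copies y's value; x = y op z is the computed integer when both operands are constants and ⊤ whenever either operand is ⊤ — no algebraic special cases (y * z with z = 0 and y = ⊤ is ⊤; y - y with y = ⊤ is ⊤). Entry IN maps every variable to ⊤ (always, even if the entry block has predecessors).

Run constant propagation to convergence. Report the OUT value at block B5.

Fixpoint table:
  B0:  IN=(all ⊤)  OUT=(all ⊤)
  B1:  IN=(all ⊤)  OUT={b:5; rest ⊤}
  B2:  IN=(all ⊤)  OUT=(all ⊤)
  B3:  IN=(all ⊤)  OUT=(all ⊤)
  B4:  IN=(all ⊤)  OUT={b:0; rest ⊤}
  B5:  IN={b:0; rest ⊤}  OUT={b:0, f:-1; rest ⊤}
  B6:  IN=(all ⊤)  OUT={d:4; rest ⊤}

Merge at B5: IN[B5] = OUT[B4] = {a: ⊤, b: 0, c: ⊤, d: ⊤, e: ⊤, f: ⊤}
Applying B5's transfer function to that IN value gives OUT[B5] (row B5 above).

Answer: {a: ⊤, b: 0, c: ⊤, d: ⊤, e: ⊤, f: -1}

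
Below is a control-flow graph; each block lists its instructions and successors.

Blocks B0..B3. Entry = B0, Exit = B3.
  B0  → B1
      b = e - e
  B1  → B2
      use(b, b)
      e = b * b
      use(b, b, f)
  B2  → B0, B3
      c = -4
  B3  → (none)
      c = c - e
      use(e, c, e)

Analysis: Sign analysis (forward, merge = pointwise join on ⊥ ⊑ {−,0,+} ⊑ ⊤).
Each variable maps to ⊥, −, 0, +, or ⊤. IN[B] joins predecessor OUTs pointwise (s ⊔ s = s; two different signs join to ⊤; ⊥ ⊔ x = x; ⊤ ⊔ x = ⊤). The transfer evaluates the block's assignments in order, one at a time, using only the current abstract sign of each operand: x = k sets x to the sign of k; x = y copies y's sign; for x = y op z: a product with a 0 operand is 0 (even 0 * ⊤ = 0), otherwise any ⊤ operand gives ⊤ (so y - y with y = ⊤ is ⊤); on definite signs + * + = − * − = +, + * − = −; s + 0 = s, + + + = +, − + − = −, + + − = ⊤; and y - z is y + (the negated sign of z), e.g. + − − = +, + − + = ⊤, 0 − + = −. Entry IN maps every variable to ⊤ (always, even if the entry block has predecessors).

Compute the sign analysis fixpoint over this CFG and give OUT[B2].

Per-block solution:
  B0:   IN=(all ⊤)   OUT=(all ⊤)
  B1:   IN=(all ⊤)   OUT=(all ⊤)
  B2:   IN=(all ⊤)   OUT={c:-; rest ⊤}
  B3:   IN={c:-; rest ⊤}   OUT=(all ⊤)

Merge at B2: IN[B2] = OUT[B1] = {a: ⊤, b: ⊤, c: ⊤, d: ⊤, e: ⊤, f: ⊤}
Applying B2's transfer function to that IN value gives OUT[B2] (row B2 above).

Answer: {a: ⊤, b: ⊤, c: -, d: ⊤, e: ⊤, f: ⊤}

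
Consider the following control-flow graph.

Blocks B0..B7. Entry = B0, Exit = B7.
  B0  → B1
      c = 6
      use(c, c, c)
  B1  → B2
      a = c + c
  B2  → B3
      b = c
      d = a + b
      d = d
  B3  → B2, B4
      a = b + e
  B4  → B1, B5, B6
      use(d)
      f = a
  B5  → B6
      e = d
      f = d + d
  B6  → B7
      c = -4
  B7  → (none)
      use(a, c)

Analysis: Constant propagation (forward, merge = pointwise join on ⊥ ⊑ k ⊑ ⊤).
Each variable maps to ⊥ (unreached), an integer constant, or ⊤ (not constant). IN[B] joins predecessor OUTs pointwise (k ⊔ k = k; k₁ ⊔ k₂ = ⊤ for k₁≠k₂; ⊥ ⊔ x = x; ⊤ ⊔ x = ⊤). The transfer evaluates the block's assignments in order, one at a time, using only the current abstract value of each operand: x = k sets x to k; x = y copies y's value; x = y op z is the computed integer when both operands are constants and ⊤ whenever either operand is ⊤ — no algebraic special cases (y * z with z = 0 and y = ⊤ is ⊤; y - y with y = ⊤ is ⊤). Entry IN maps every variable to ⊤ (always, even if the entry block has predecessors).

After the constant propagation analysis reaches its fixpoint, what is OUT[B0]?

Answer: {a: ⊤, b: ⊤, c: 6, d: ⊤, e: ⊤, f: ⊤}

Working:
Per-block solution:
  B0: | IN=(all ⊤) | OUT={c:6; rest ⊤}
  B1: | IN={c:6; rest ⊤} | OUT={a:12, c:6; rest ⊤}
  B2: | IN={c:6; rest ⊤} | OUT={b:6, c:6; rest ⊤}
  B3: | IN={b:6, c:6; rest ⊤} | OUT={b:6, c:6; rest ⊤}
  B4: | IN={b:6, c:6; rest ⊤} | OUT={b:6, c:6; rest ⊤}
  B5: | IN={b:6, c:6; rest ⊤} | OUT={b:6, c:6; rest ⊤}
  B6: | IN={b:6, c:6; rest ⊤} | OUT={b:6, c:-4; rest ⊤}
  B7: | IN={b:6, c:-4; rest ⊤} | OUT={b:6, c:-4; rest ⊤}

B0 is the boundary node: IN[B0] = {a: ⊤, b: ⊤, c: ⊤, d: ⊤, e: ⊤, f: ⊤}
Applying B0's transfer function to that IN value gives OUT[B0] (row B0 above).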